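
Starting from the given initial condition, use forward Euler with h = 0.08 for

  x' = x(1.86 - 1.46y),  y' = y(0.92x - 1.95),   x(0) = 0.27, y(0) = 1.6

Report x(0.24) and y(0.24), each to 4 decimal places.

Euler on (x,y): x_{n+1} = x_n + h·x', y_{n+1} = y_n + h·y'.
0.000000: (0.270000, 1.600000); f=(-0.128520, -2.722560) → (0.259718, 1.382195)
0.080000: (0.259718, 1.382195); f=(-0.041037, -2.365018) → (0.256435, 1.192994)
0.160000: (0.256435, 1.192994); f=(0.030318, -2.044886) → (0.258861, 1.029403)
(x(0.24), y(0.24)) ≈ (0.2589, 1.0294)

0.2589, 1.0294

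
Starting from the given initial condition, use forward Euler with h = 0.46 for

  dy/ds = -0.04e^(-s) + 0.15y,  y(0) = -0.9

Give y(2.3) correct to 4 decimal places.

Euler: y_{n+1} = y_n + h·f(s_n, y_n).
s=0.000000, y=-0.900000: f=-0.175000 → y ← -0.900000 + 0.46·(-0.175000) = -0.980500
s=0.460000, y=-0.980500: f=-0.172326 → y ← -0.980500 + 0.46·(-0.172326) = -1.059770
s=0.920000, y=-1.059770: f=-0.174906 → y ← -1.059770 + 0.46·(-0.174906) = -1.140227
s=1.380000, y=-1.140227: f=-0.181097 → y ← -1.140227 + 0.46·(-0.181097) = -1.223532
s=1.840000, y=-1.223532: f=-0.189882 → y ← -1.223532 + 0.46·(-0.189882) = -1.310878
y(2.3) ≈ -1.3109

-1.3109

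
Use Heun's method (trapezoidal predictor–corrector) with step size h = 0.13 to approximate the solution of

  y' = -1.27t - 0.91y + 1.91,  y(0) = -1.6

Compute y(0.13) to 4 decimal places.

-1.1990

Heun: k1 = f(t_n, y_n); k2 = f(t_n + h, y_n + h·k1); y_{n+1} = y_n + (h/2)·(k1 + k2).
t=0.000000, y=-1.600000:
  k1 = f(0.000000, -1.600000) = 3.366000
  k2 = f(0.130000, -1.162420) = 2.802702
  y ← -1.600000 + (0.13/2)·(3.366000 + 2.802702) = -1.199034
y(0.13) ≈ -1.1990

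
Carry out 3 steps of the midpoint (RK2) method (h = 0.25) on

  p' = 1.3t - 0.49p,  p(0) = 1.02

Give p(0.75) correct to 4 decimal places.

Midpoint: k1 = f(t_n, p_n); k2 = f(t_n + h/2, p_n + (h/2)·k1); p_{n+1} = p_n + h·k2.
t=0.000000, p=1.020000:
  k1 = f(0.000000, 1.020000) = -0.499800
  k2 = f(0.125000, 0.957525) = -0.306687
  p ← 1.020000 + 0.25·(-0.306687) = 0.943328
t=0.250000, p=0.943328:
  k1 = f(0.250000, 0.943328) = -0.137231
  k2 = f(0.375000, 0.926174) = 0.033675
  p ← 0.943328 + 0.25·0.033675 = 0.951747
t=0.500000, p=0.951747:
  k1 = f(0.500000, 0.951747) = 0.183644
  k2 = f(0.625000, 0.974702) = 0.334896
  p ← 0.951747 + 0.25·0.334896 = 1.035471
p(0.75) ≈ 1.0355

1.0355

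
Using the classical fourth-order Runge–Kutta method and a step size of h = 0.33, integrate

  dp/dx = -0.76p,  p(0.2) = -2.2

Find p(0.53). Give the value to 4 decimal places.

RK4: k1 = f(x_n, p_n); k2 = f(x_n + h/2, p_n + (h/2)·k1); k3 = f(x_n + h/2, p_n + (h/2)·k2); k4 = f(x_n + h, p_n + h·k3); p_{n+1} = p_n + (h/6)·(k1 + 2k2 + 2k3 + k4).
x=0.200000, p=-2.200000:
  k1 = f(0.200000, -2.200000) = 1.672000
  k2 = f(0.365000, -1.924120) = 1.462331
  k3 = f(0.365000, -1.958715) = 1.488624
  k4 = f(0.530000, -1.708754) = 1.298653
  p ← -2.200000 + (0.33/6)·(k1 + 2k2 + 2k3 + k4) = -1.712009
p(0.53) ≈ -1.7120

-1.7120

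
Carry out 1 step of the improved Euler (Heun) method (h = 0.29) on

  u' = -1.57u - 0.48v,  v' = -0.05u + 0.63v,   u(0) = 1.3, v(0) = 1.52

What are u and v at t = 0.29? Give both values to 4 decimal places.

Heun on (u,v): k1 = f(t_n, state_n); k2 = f(t_n + h, state_n + h·k1); state_{n+1} = state_n + (h/2)·(k1 + k2).
0.000000: (1.300000, 1.520000)
  k1 = (-2.770600, 0.892600)
  predictor → (0.496526, 1.778854)
  k2 = (-1.633396, 1.095852)
  → (0.661421, 1.808325)
(u(0.29), v(0.29)) ≈ (0.6614, 1.8083)

0.6614, 1.8083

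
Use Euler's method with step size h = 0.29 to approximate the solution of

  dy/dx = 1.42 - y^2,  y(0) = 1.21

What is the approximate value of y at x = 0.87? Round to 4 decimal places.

Euler: y_{n+1} = y_n + h·f(x_n, y_n).
x=0.000000, y=1.210000: f=-0.044100 → y ← 1.210000 + 0.29·(-0.044100) = 1.197211
x=0.290000, y=1.197211: f=-0.013314 → y ← 1.197211 + 0.29·(-0.013314) = 1.193350
x=0.580000, y=1.193350: f=-0.004084 → y ← 1.193350 + 0.29·(-0.004084) = 1.192166
y(0.87) ≈ 1.1922

1.1922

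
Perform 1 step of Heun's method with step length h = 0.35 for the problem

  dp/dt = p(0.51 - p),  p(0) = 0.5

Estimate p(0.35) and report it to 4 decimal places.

Heun: k1 = f(t_n, p_n); k2 = f(t_n + h, p_n + h·k1); p_{n+1} = p_n + (h/2)·(k1 + k2).
t=0.000000, p=0.500000:
  k1 = f(0.000000, 0.500000) = 0.005000
  k2 = f(0.350000, 0.501750) = 0.004139
  p ← 0.500000 + (0.35/2)·(0.005000 + 0.004139) = 0.501599
p(0.35) ≈ 0.5016

0.5016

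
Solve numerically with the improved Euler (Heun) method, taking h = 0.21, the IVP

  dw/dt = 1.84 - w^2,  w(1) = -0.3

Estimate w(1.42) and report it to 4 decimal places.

Heun: k1 = f(t_n, w_n); k2 = f(t_n + h, w_n + h·k1); w_{n+1} = w_n + (h/2)·(k1 + k2).
t=1.000000, w=-0.300000:
  k1 = f(1.000000, -0.300000) = 1.750000
  k2 = f(1.210000, 0.067500) = 1.835444
  w ← -0.300000 + (0.21/2)·(1.750000 + 1.835444) = 0.076472
t=1.210000, w=0.076472:
  k1 = f(1.210000, 0.076472) = 1.834152
  k2 = f(1.420000, 0.461644) = 1.626885
  w ← 0.076472 + (0.21/2)·(1.834152 + 1.626885) = 0.439881
w(1.42) ≈ 0.4399

0.4399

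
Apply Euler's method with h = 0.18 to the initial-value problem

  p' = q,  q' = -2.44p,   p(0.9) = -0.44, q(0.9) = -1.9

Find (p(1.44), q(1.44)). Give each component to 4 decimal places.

Euler on (p,q): p_{n+1} = p_n + h·p', q_{n+1} = q_n + h·q'.
0.900000: (-0.440000, -1.900000); f=(-1.900000, 1.073600) → (-0.782000, -1.706752)
1.080000: (-0.782000, -1.706752); f=(-1.706752, 1.908080) → (-1.089215, -1.363298)
1.260000: (-1.089215, -1.363298); f=(-1.363298, 2.657685) → (-1.334609, -0.884914)
(p(1.44), q(1.44)) ≈ (-1.3346, -0.8849)

-1.3346, -0.8849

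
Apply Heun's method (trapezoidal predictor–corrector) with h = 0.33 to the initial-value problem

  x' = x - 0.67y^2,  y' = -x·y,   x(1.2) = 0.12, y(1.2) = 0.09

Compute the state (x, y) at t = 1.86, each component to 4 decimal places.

0.2254, 0.0807

Heun on (x,y): k1 = f(t_n, state_n); k2 = f(t_n + h, state_n + h·k1); state_{n+1} = state_n + (h/2)·(k1 + k2).
1.200000: (0.120000, 0.090000)
  k1 = (0.114573, -0.010800)
  predictor → (0.157809, 0.086436)
  k2 = (0.152803, -0.013640)
  → (0.164117, 0.085967)
1.530000: (0.164117, 0.085967)
  k1 = (0.159166, -0.014109)
  predictor → (0.216642, 0.081311)
  k2 = (0.212212, -0.017615)
  → (0.225394, 0.080733)
(x(1.86), y(1.86)) ≈ (0.2254, 0.0807)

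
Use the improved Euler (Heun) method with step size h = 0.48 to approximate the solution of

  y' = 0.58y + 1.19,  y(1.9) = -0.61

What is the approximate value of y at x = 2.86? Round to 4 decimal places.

0.4495

Heun: k1 = f(x_n, y_n); k2 = f(x_n + h, y_n + h·k1); y_{n+1} = y_n + (h/2)·(k1 + k2).
x=1.900000, y=-0.610000:
  k1 = f(1.900000, -0.610000) = 0.836200
  k2 = f(2.380000, -0.208624) = 1.068998
  y ← -0.610000 + (0.48/2)·(0.836200 + 1.068998) = -0.152752
x=2.380000, y=-0.152752:
  k1 = f(2.380000, -0.152752) = 1.101404
  k2 = f(2.860000, 0.375921) = 1.408034
  y ← -0.152752 + (0.48/2)·(1.101404 + 1.408034) = 0.449513
y(2.86) ≈ 0.4495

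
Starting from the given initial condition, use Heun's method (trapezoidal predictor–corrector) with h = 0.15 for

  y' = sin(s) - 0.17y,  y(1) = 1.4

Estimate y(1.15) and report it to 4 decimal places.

Heun: k1 = f(s_n, y_n); k2 = f(s_n + h, y_n + h·k1); y_{n+1} = y_n + (h/2)·(k1 + k2).
s=1.000000, y=1.400000:
  k1 = f(1.000000, 1.400000) = 0.603471
  k2 = f(1.150000, 1.490521) = 0.659375
  y ← 1.400000 + (0.15/2)·(0.603471 + 0.659375) = 1.494713
y(1.15) ≈ 1.4947

1.4947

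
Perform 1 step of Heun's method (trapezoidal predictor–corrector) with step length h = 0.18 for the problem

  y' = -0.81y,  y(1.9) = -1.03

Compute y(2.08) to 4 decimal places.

Heun: k1 = f(t_n, y_n); k2 = f(t_n + h, y_n + h·k1); y_{n+1} = y_n + (h/2)·(k1 + k2).
t=1.900000, y=-1.030000:
  k1 = f(1.900000, -1.030000) = 0.834300
  k2 = f(2.080000, -0.879826) = 0.712659
  y ← -1.030000 + (0.18/2)·(0.834300 + 0.712659) = -0.890774
y(2.08) ≈ -0.8908

-0.8908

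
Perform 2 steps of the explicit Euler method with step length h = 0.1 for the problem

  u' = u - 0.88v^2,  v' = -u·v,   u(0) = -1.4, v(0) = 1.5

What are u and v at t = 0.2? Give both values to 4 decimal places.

-2.1691, 2.0072

Euler on (u,v): u_{n+1} = u_n + h·u', v_{n+1} = v_n + h·v'.
0.000000: (-1.400000, 1.500000); f=(-3.380000, 2.100000) → (-1.738000, 1.710000)
0.100000: (-1.738000, 1.710000); f=(-4.311208, 2.971980) → (-2.169121, 2.007198)
(u(0.2), v(0.2)) ≈ (-2.1691, 2.0072)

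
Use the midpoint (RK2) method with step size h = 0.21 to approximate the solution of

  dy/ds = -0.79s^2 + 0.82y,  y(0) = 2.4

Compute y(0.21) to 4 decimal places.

Midpoint: k1 = f(s_n, y_n); k2 = f(s_n + h/2, y_n + (h/2)·k1); y_{n+1} = y_n + h·k2.
s=0.000000, y=2.400000:
  k1 = f(0.000000, 2.400000) = 1.968000
  k2 = f(0.105000, 2.606640) = 2.128735
  y ← 2.400000 + 0.21·2.128735 = 2.847034
y(0.21) ≈ 2.8470

2.8470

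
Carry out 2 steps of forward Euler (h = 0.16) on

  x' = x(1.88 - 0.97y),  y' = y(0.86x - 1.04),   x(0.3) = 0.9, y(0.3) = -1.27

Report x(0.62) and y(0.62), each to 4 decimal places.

2.0080, -1.2392

Euler on (x,y): x_{n+1} = x_n + h·x', y_{n+1} = y_n + h·y'.
0.300000: (0.900000, -1.270000); f=(2.800710, 0.337820) → (1.348114, -1.215949)
0.460000: (1.348114, -1.215949); f=(4.124514, -0.145157) → (2.008036, -1.239174)
(x(0.62), y(0.62)) ≈ (2.0080, -1.2392)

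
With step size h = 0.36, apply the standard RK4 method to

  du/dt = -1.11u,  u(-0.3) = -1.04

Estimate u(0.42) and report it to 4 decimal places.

-0.4678

RK4: k1 = f(t_n, u_n); k2 = f(t_n + h/2, u_n + (h/2)·k1); k3 = f(t_n + h/2, u_n + (h/2)·k2); k4 = f(t_n + h, u_n + h·k3); u_{n+1} = u_n + (h/6)·(k1 + 2k2 + 2k3 + k4).
t=-0.300000, u=-1.040000:
  k1 = f(-0.300000, -1.040000) = 1.154400
  k2 = f(-0.120000, -0.832208) = 0.923751
  k3 = f(-0.120000, -0.873725) = 0.969835
  k4 = f(0.060000, -0.690860) = 0.766854
  u ← -1.040000 + (0.36/6)·(k1 + 2k2 + 2k3 + k4) = -0.697494
t=0.060000, u=-0.697494:
  k1 = f(0.060000, -0.697494) = 0.774219
  k2 = f(0.240000, -0.558135) = 0.619530
  k3 = f(0.240000, -0.585979) = 0.650437
  k4 = f(0.420000, -0.463337) = 0.514304
  u ← -0.697494 + (0.36/6)·(k1 + 2k2 + 2k3 + k4) = -0.467787
u(0.42) ≈ -0.4678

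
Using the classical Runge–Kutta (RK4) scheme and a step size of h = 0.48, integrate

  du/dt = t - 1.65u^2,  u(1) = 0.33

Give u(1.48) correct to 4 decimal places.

0.6997

RK4: k1 = f(t_n, u_n); k2 = f(t_n + h/2, u_n + (h/2)·k1); k3 = f(t_n + h/2, u_n + (h/2)·k2); k4 = f(t_n + h, u_n + h·k3); u_{n+1} = u_n + (h/6)·(k1 + 2k2 + 2k3 + k4).
t=1.000000, u=0.330000:
  k1 = f(1.000000, 0.330000) = 0.820315
  k2 = f(1.240000, 0.526876) = 0.781963
  k3 = f(1.240000, 0.517671) = 0.797827
  k4 = f(1.480000, 0.712957) = 0.641292
  u ← 0.330000 + (0.48/6)·(k1 + 2k2 + 2k3 + k4) = 0.699695
u(1.48) ≈ 0.6997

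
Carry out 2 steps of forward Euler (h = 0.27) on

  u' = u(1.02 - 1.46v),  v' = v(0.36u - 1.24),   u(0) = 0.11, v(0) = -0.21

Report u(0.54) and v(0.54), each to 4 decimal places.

0.1989, -0.0965

Euler on (u,v): u_{n+1} = u_n + h·u', v_{n+1} = v_n + h·v'.
0.000000: (0.110000, -0.210000); f=(0.145926, 0.252084) → (0.149400, -0.141937)
0.270000: (0.149400, -0.141937); f=(0.183348, 0.168368) → (0.198904, -0.096478)
(u(0.54), v(0.54)) ≈ (0.1989, -0.0965)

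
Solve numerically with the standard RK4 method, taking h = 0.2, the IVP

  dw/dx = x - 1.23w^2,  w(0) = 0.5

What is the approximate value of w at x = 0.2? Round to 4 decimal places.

RK4: k1 = f(x_n, w_n); k2 = f(x_n + h/2, w_n + (h/2)·k1); k3 = f(x_n + h/2, w_n + (h/2)·k2); k4 = f(x_n + h, w_n + h·k3); w_{n+1} = w_n + (h/6)·(k1 + 2k2 + 2k3 + k4).
x=0.000000, w=0.500000:
  k1 = f(0.000000, 0.500000) = -0.307500
  k2 = f(0.100000, 0.469250) = -0.170841
  k3 = f(0.100000, 0.482916) = -0.186846
  k4 = f(0.200000, 0.462631) = -0.063254
  w ← 0.500000 + (0.2/6)·(k1 + 2k2 + 2k3 + k4) = 0.463796
w(0.2) ≈ 0.4638

0.4638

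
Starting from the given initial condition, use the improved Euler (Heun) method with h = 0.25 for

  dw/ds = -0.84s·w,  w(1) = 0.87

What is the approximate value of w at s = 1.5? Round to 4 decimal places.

Heun: k1 = f(s_n, w_n); k2 = f(s_n + h, w_n + h·k1); w_{n+1} = w_n + (h/2)·(k1 + k2).
s=1.000000, w=0.870000:
  k1 = f(1.000000, 0.870000) = -0.730800
  k2 = f(1.250000, 0.687300) = -0.721665
  w ← 0.870000 + (0.25/2)·(-0.730800 + (-0.721665)) = 0.688442
s=1.250000, w=0.688442:
  k1 = f(1.250000, 0.688442) = -0.722864
  k2 = f(1.500000, 0.507726) = -0.639735
  w ← 0.688442 + (0.25/2)·(-0.722864 + (-0.639735)) = 0.518117
w(1.5) ≈ 0.5181

0.5181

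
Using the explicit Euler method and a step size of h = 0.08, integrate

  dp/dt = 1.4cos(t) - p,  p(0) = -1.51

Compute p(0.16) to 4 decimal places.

-1.0634

Euler: p_{n+1} = p_n + h·f(t_n, p_n).
t=0.000000, p=-1.510000: f=2.910000 → p ← -1.510000 + 0.08·2.910000 = -1.277200
t=0.080000, p=-1.277200: f=2.672722 → p ← -1.277200 + 0.08·2.672722 = -1.063382
p(0.16) ≈ -1.0634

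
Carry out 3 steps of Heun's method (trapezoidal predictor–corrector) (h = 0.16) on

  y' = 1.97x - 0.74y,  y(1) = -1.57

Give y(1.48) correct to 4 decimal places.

Heun: k1 = f(x_n, y_n); k2 = f(x_n + h, y_n + h·k1); y_{n+1} = y_n + (h/2)·(k1 + k2).
x=1.000000, y=-1.570000:
  k1 = f(1.000000, -1.570000) = 3.131800
  k2 = f(1.160000, -1.068912) = 3.076195
  y ← -1.570000 + (0.16/2)·(3.131800 + 3.076195) = -1.073360
x=1.160000, y=-1.073360:
  k1 = f(1.160000, -1.073360) = 3.079487
  k2 = f(1.320000, -0.580643) = 3.030075
  y ← -1.073360 + (0.16/2)·(3.079487 + 3.030075) = -0.584595
x=1.320000, y=-0.584595:
  k1 = f(1.320000, -0.584595) = 3.033001
  k2 = f(1.480000, -0.099315) = 2.989093
  y ← -0.584595 + (0.16/2)·(3.033001 + 2.989093) = -0.102828
y(1.48) ≈ -0.1028

-0.1028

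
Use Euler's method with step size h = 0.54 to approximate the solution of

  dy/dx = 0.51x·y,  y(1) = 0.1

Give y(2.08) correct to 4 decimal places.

0.1816

Euler: y_{n+1} = y_n + h·f(x_n, y_n).
x=1.000000, y=0.100000: f=0.051000 → y ← 0.100000 + 0.54·0.051000 = 0.127540
x=1.540000, y=0.127540: f=0.100170 → y ← 0.127540 + 0.54·0.100170 = 0.181632
y(2.08) ≈ 0.1816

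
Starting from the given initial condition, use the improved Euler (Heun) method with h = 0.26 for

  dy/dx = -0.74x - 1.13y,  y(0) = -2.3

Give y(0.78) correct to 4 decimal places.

-1.1430

Heun: k1 = f(x_n, y_n); k2 = f(x_n + h, y_n + h·k1); y_{n+1} = y_n + (h/2)·(k1 + k2).
x=0.000000, y=-2.300000:
  k1 = f(0.000000, -2.300000) = 2.599000
  k2 = f(0.260000, -1.624260) = 1.643014
  y ← -2.300000 + (0.26/2)·(2.599000 + 1.643014) = -1.748538
x=0.260000, y=-1.748538:
  k1 = f(0.260000, -1.748538) = 1.783448
  k2 = f(0.520000, -1.284842) = 1.067071
  y ← -1.748538 + (0.26/2)·(1.783448 + 1.067071) = -1.377971
x=0.520000, y=-1.377971:
  k1 = f(0.520000, -1.377971) = 1.172307
  k2 = f(0.780000, -1.073171) = 0.635483
  y ← -1.377971 + (0.26/2)·(1.172307 + 0.635483) = -1.142958
y(0.78) ≈ -1.1430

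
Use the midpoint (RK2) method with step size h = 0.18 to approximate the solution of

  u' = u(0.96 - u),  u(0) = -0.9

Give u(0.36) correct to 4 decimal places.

Midpoint: k1 = f(t_n, u_n); k2 = f(t_n + h/2, u_n + (h/2)·k1); u_{n+1} = u_n + h·k2.
t=0.000000, u=-0.900000:
  k1 = f(0.000000, -0.900000) = -1.674000
  k2 = f(0.090000, -1.050660) = -2.112520
  u ← -0.900000 + 0.18·(-2.112520) = -1.280254
t=0.180000, u=-1.280254:
  k1 = f(0.180000, -1.280254) = -2.868093
  k2 = f(0.270000, -1.538382) = -3.843466
  u ← -1.280254 + 0.18·(-3.843466) = -1.972077
u(0.36) ≈ -1.9721

-1.9721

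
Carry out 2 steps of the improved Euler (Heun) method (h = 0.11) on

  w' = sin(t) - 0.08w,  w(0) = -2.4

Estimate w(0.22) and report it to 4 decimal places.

-2.3342

Heun: k1 = f(t_n, w_n); k2 = f(t_n + h, w_n + h·k1); w_{n+1} = w_n + (h/2)·(k1 + k2).
t=0.000000, w=-2.400000:
  k1 = f(0.000000, -2.400000) = 0.192000
  k2 = f(0.110000, -2.378880) = 0.300089
  w ← -2.400000 + (0.11/2)·(0.192000 + 0.300089) = -2.372935
t=0.110000, w=-2.372935:
  k1 = f(0.110000, -2.372935) = 0.299613
  k2 = f(0.220000, -2.339978) = 0.405428
  w ← -2.372935 + (0.11/2)·(0.299613 + 0.405428) = -2.334158
w(0.22) ≈ -2.3342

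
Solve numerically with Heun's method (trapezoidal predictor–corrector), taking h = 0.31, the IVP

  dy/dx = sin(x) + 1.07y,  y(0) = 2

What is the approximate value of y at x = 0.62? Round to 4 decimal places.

4.0645

Heun: k1 = f(x_n, y_n); k2 = f(x_n + h, y_n + h·k1); y_{n+1} = y_n + (h/2)·(k1 + k2).
x=0.000000, y=2.000000:
  k1 = f(0.000000, 2.000000) = 2.140000
  k2 = f(0.310000, 2.663400) = 3.154897
  y ← 2.000000 + (0.31/2)·(2.140000 + 3.154897) = 2.820709
x=0.310000, y=2.820709:
  k1 = f(0.310000, 2.820709) = 3.323217
  k2 = f(0.620000, 3.850906) = 4.701505
  y ← 2.820709 + (0.31/2)·(3.323217 + 4.701505) = 4.064541
y(0.62) ≈ 4.0645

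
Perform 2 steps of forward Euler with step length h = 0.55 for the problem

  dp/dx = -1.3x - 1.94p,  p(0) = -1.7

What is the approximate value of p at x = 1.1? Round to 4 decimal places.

Euler: p_{n+1} = p_n + h·f(x_n, p_n).
x=0.000000, p=-1.700000: f=3.298000 → p ← -1.700000 + 0.55·3.298000 = 0.113900
x=0.550000, p=0.113900: f=-0.935966 → p ← 0.113900 + 0.55·(-0.935966) = -0.400881
p(1.1) ≈ -0.4009

-0.4009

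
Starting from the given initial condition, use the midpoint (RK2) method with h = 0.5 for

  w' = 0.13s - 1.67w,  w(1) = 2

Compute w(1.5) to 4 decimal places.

1.0813

Midpoint: k1 = f(s_n, w_n); k2 = f(s_n + h/2, w_n + (h/2)·k1); w_{n+1} = w_n + h·k2.
s=1.000000, w=2.000000:
  k1 = f(1.000000, 2.000000) = -3.210000
  k2 = f(1.250000, 1.197500) = -1.837325
  w ← 2.000000 + 0.5·(-1.837325) = 1.081338
w(1.5) ≈ 1.0813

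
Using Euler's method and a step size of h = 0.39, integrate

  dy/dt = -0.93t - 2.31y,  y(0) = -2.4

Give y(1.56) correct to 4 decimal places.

-0.4540

Euler: y_{n+1} = y_n + h·f(t_n, y_n).
t=0.000000, y=-2.400000: f=5.544000 → y ← -2.400000 + 0.39·5.544000 = -0.237840
t=0.390000, y=-0.237840: f=0.186710 → y ← -0.237840 + 0.39·0.186710 = -0.165023
t=0.780000, y=-0.165023: f=-0.344197 → y ← -0.165023 + 0.39·(-0.344197) = -0.299260
t=1.170000, y=-0.299260: f=-0.396810 → y ← -0.299260 + 0.39·(-0.396810) = -0.454016
y(1.56) ≈ -0.4540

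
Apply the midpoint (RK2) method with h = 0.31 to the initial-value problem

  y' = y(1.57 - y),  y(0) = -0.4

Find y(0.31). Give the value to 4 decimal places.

-0.7386

Midpoint: k1 = f(x_n, y_n); k2 = f(x_n + h/2, y_n + (h/2)·k1); y_{n+1} = y_n + h·k2.
x=0.000000, y=-0.400000:
  k1 = f(0.000000, -0.400000) = -0.788000
  k2 = f(0.155000, -0.522140) = -1.092390
  y ← -0.400000 + 0.31·(-1.092390) = -0.738641
y(0.31) ≈ -0.7386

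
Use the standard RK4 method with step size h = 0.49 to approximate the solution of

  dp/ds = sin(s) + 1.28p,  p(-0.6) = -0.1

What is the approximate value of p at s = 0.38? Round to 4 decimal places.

RK4: k1 = f(s_n, p_n); k2 = f(s_n + h/2, p_n + (h/2)·k1); k3 = f(s_n + h/2, p_n + (h/2)·k2); k4 = f(s_n + h, p_n + h·k3); p_{n+1} = p_n + (h/6)·(k1 + 2k2 + 2k3 + k4).
s=-0.600000, p=-0.100000:
  k1 = f(-0.600000, -0.100000) = -0.692642
  k2 = f(-0.355000, -0.269697) = -0.692803
  k3 = f(-0.355000, -0.269737) = -0.692853
  k4 = f(-0.110000, -0.439498) = -0.672336
  p ← -0.100000 + (0.49/6)·(k1 + 2k2 + 2k3 + k4) = -0.437797
s=-0.110000, p=-0.437797:
  k1 = f(-0.110000, -0.437797) = -0.670159
  k2 = f(0.135000, -0.601986) = -0.635952
  k3 = f(0.135000, -0.593605) = -0.625224
  k4 = f(0.380000, -0.744157) = -0.581601
  p ← -0.437797 + (0.49/6)·(k1 + 2k2 + 2k3 + k4) = -0.746016
p(0.38) ≈ -0.7460

-0.7460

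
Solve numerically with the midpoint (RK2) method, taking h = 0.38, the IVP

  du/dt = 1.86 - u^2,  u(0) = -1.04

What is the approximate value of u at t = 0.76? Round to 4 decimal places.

0.0222

Midpoint: k1 = f(t_n, u_n); k2 = f(t_n + h/2, u_n + (h/2)·k1); u_{n+1} = u_n + h·k2.
t=0.000000, u=-1.040000:
  k1 = f(0.000000, -1.040000) = 0.778400
  k2 = f(0.190000, -0.892104) = 1.064150
  u ← -1.040000 + 0.38·1.064150 = -0.635623
t=0.380000, u=-0.635623:
  k1 = f(0.380000, -0.635623) = 1.455984
  k2 = f(0.570000, -0.358986) = 1.731129
  u ← -0.635623 + 0.38·1.731129 = 0.022206
u(0.76) ≈ 0.0222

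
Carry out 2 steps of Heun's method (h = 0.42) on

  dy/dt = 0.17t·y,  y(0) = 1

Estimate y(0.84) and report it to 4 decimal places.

1.0616

Heun: k1 = f(t_n, y_n); k2 = f(t_n + h, y_n + h·k1); y_{n+1} = y_n + (h/2)·(k1 + k2).
t=0.000000, y=1.000000:
  k1 = f(0.000000, 1.000000) = 0.000000
  k2 = f(0.420000, 1.000000) = 0.071400
  y ← 1.000000 + (0.42/2)·(0.000000 + 0.071400) = 1.014994
t=0.420000, y=1.014994:
  k1 = f(0.420000, 1.014994) = 0.072471
  k2 = f(0.840000, 1.045432) = 0.149288
  y ← 1.014994 + (0.42/2)·(0.072471 + 0.149288) = 1.061563
y(0.84) ≈ 1.0616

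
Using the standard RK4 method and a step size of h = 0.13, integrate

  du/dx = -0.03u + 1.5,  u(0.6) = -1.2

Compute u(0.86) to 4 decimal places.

RK4: k1 = f(x_n, u_n); k2 = f(x_n + h/2, u_n + (h/2)·k1); k3 = f(x_n + h/2, u_n + (h/2)·k2); k4 = f(x_n + h, u_n + h·k3); u_{n+1} = u_n + (h/6)·(k1 + 2k2 + 2k3 + k4).
x=0.600000, u=-1.200000:
  k1 = f(0.600000, -1.200000) = 1.536000
  k2 = f(0.665000, -1.100160) = 1.533005
  k3 = f(0.665000, -1.100355) = 1.533011
  k4 = f(0.730000, -1.000709) = 1.530021
  u ← -1.200000 + (0.13/6)·(k1 + 2k2 + 2k3 + k4) = -1.000709
x=0.730000, u=-1.000709:
  k1 = f(0.730000, -1.000709) = 1.530021
  k2 = f(0.795000, -0.901257) = 1.527038
  k3 = f(0.795000, -0.901451) = 1.527044
  k4 = f(0.860000, -0.802193) = 1.524066
  u ← -1.000709 + (0.13/6)·(k1 + 2k2 + 2k3 + k4) = -0.802193
u(0.86) ≈ -0.8022

-0.8022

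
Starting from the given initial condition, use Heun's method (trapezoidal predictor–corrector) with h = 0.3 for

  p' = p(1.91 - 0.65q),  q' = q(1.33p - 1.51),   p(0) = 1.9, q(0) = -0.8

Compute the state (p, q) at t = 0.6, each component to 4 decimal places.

9.5195, -5.5342

Heun on (p,q): k1 = f(t_n, state_n); k2 = f(t_n + h, state_n + h·k1); state_{n+1} = state_n + (h/2)·(k1 + k2).
0.000000: (1.900000, -0.800000)
  k1 = (4.617000, -0.813600)
  predictor → (3.285100, -1.044080)
  k2 = (8.503981, -2.985216)
  → (3.868147, -1.369822)
0.300000: (3.868147, -1.369822)
  k1 = (10.832299, -4.978805)
  predictor → (7.117837, -2.863464)
  k2 = (26.843153, -22.783790)
  → (9.519465, -5.534212)
(p(0.6), q(0.6)) ≈ (9.5195, -5.5342)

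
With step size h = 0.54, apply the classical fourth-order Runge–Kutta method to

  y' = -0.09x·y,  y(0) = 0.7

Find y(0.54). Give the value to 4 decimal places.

0.6909

RK4: k1 = f(x_n, y_n); k2 = f(x_n + h/2, y_n + (h/2)·k1); k3 = f(x_n + h/2, y_n + (h/2)·k2); k4 = f(x_n + h, y_n + h·k3); y_{n+1} = y_n + (h/6)·(k1 + 2k2 + 2k3 + k4).
x=0.000000, y=0.700000:
  k1 = f(0.000000, 0.700000) = 0.000000
  k2 = f(0.270000, 0.700000) = -0.017010
  k3 = f(0.270000, 0.695407) = -0.016898
  k4 = f(0.540000, 0.690875) = -0.033577
  y ← 0.700000 + (0.54/6)·(k1 + 2k2 + 2k3 + k4) = 0.690875
y(0.54) ≈ 0.6909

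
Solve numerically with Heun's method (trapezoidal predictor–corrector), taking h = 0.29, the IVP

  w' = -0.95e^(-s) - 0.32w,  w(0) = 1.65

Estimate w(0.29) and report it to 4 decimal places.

1.2759

Heun: k1 = f(s_n, w_n); k2 = f(s_n + h, w_n + h·k1); w_{n+1} = w_n + (h/2)·(k1 + k2).
s=0.000000, w=1.650000:
  k1 = f(0.000000, 1.650000) = -1.478000
  k2 = f(0.290000, 1.221380) = -1.101692
  w ← 1.650000 + (0.29/2)·(-1.478000 + (-1.101692)) = 1.275945
w(0.29) ≈ 1.2759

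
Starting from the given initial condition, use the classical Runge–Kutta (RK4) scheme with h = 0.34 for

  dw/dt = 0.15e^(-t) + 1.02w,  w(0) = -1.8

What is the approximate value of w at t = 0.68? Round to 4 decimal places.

RK4: k1 = f(t_n, w_n); k2 = f(t_n + h/2, w_n + (h/2)·k1); k3 = f(t_n + h/2, w_n + (h/2)·k2); k4 = f(t_n + h, w_n + h·k3); w_{n+1} = w_n + (h/6)·(k1 + 2k2 + 2k3 + k4).
t=0.000000, w=-1.800000:
  k1 = f(0.000000, -1.800000) = -1.686000
  k2 = f(0.170000, -2.086620) = -2.001803
  k3 = f(0.170000, -2.140306) = -2.056563
  k4 = f(0.340000, -2.499231) = -2.442450
  w ← -1.800000 + (0.34/6)·(k1 + 2k2 + 2k3 + k4) = -2.493894
t=0.340000, w=-2.493894:
  k1 = f(0.340000, -2.493894) = -2.437006
  k2 = f(0.510000, -2.908185) = -2.876274
  k3 = f(0.510000, -2.982860) = -2.952443
  k4 = f(0.680000, -3.497724) = -3.491686
  w ← -2.493894 + (0.34/6)·(k1 + 2k2 + 2k3 + k4) = -3.490441
w(0.68) ≈ -3.4904

-3.4904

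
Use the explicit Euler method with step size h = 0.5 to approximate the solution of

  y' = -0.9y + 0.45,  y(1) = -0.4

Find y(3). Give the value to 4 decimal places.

0.4176

Euler: y_{n+1} = y_n + h·f(t_n, y_n).
t=1.000000, y=-0.400000: f=0.810000 → y ← -0.400000 + 0.5·0.810000 = 0.005000
t=1.500000, y=0.005000: f=0.445500 → y ← 0.005000 + 0.5·0.445500 = 0.227750
t=2.000000, y=0.227750: f=0.245025 → y ← 0.227750 + 0.5·0.245025 = 0.350263
t=2.500000, y=0.350263: f=0.134764 → y ← 0.350263 + 0.5·0.134764 = 0.417644
y(3) ≈ 0.4176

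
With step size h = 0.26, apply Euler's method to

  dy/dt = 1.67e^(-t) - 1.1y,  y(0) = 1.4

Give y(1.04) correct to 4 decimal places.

Euler: y_{n+1} = y_n + h·f(t_n, y_n).
t=0.000000, y=1.400000: f=0.130000 → y ← 1.400000 + 0.26·0.130000 = 1.433800
t=0.260000, y=1.433800: f=-0.289524 → y ← 1.433800 + 0.26·(-0.289524) = 1.358524
t=0.520000, y=1.358524: f=-0.501527 → y ← 1.358524 + 0.26·(-0.501527) = 1.228127
t=0.780000, y=1.228127: f=-0.585401 → y ← 1.228127 + 0.26·(-0.585401) = 1.075922
y(1.04) ≈ 1.0759

1.0759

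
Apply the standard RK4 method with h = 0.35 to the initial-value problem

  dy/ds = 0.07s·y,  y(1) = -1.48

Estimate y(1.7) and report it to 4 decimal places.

-1.5812

RK4: k1 = f(s_n, y_n); k2 = f(s_n + h/2, y_n + (h/2)·k1); k3 = f(s_n + h/2, y_n + (h/2)·k2); k4 = f(s_n + h, y_n + h·k3); y_{n+1} = y_n + (h/6)·(k1 + 2k2 + 2k3 + k4).
s=1.000000, y=-1.480000:
  k1 = f(1.000000, -1.480000) = -0.103600
  k2 = f(1.175000, -1.498130) = -0.123221
  k3 = f(1.175000, -1.501564) = -0.123504
  k4 = f(1.350000, -1.523226) = -0.143945
  y ← -1.480000 + (0.35/6)·(k1 + 2k2 + 2k3 + k4) = -1.523225
s=1.350000, y=-1.523225:
  k1 = f(1.350000, -1.523225) = -0.143945
  k2 = f(1.525000, -1.548415) = -0.165293
  k3 = f(1.525000, -1.552151) = -0.165692
  k4 = f(1.700000, -1.581217) = -0.188165
  y ← -1.523225 + (0.35/6)·(k1 + 2k2 + 2k3 + k4) = -1.581213
y(1.7) ≈ -1.5812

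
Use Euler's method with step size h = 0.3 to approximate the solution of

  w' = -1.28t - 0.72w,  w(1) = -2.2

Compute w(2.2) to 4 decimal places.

Euler: w_{n+1} = w_n + h·f(t_n, w_n).
t=1.000000, w=-2.200000: f=0.304000 → w ← -2.200000 + 0.3·0.304000 = -2.108800
t=1.300000, w=-2.108800: f=-0.145664 → w ← -2.108800 + 0.3·(-0.145664) = -2.152499
t=1.600000, w=-2.152499: f=-0.498201 → w ← -2.152499 + 0.3·(-0.498201) = -2.301959
t=1.900000, w=-2.301959: f=-0.774589 → w ← -2.301959 + 0.3·(-0.774589) = -2.534336
w(2.2) ≈ -2.5343

-2.5343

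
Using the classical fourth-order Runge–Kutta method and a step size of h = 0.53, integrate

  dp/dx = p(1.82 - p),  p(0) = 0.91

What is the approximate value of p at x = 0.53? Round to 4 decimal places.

1.3175

RK4: k1 = f(x_n, p_n); k2 = f(x_n + h/2, p_n + (h/2)·k1); k3 = f(x_n + h/2, p_n + (h/2)·k2); k4 = f(x_n + h, p_n + h·k3); p_{n+1} = p_n + (h/6)·(k1 + 2k2 + 2k3 + k4).
x=0.000000, p=0.910000:
  k1 = f(0.000000, 0.910000) = 0.828100
  k2 = f(0.265000, 1.129447) = 0.779943
  k3 = f(0.265000, 1.116685) = 0.785381
  k4 = f(0.530000, 1.326252) = 0.654834
  p ← 0.910000 + (0.53/6)·(k1 + 2k2 + 2k3 + k4) = 1.317533
p(0.53) ≈ 1.3175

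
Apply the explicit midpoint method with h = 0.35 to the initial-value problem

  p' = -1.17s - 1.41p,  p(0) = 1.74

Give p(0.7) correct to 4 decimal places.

0.4622

Midpoint: k1 = f(s_n, p_n); k2 = f(s_n + h/2, p_n + (h/2)·k1); p_{n+1} = p_n + h·k2.
s=0.000000, p=1.740000:
  k1 = f(0.000000, 1.740000) = -2.453400
  k2 = f(0.175000, 1.310655) = -2.052774
  p ← 1.740000 + 0.35·(-2.052774) = 1.021529
s=0.350000, p=1.021529:
  k1 = f(0.350000, 1.021529) = -1.849856
  k2 = f(0.525000, 0.697804) = -1.598154
  p ← 1.021529 + 0.35·(-1.598154) = 0.462175
p(0.7) ≈ 0.4622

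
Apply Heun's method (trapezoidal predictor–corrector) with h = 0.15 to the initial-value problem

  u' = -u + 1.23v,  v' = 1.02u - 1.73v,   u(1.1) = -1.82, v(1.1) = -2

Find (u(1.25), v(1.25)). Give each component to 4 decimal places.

Heun on (u,v): k1 = f(t_n, state_n); k2 = f(t_n + h, state_n + h·k1); state_{n+1} = state_n + (h/2)·(k1 + k2).
1.100000: (-1.820000, -2.000000)
  k1 = (-0.640000, 1.603600)
  predictor → (-1.916000, -1.759460)
  k2 = (-0.248136, 1.089546)
  → (-1.886610, -1.798014)
(u(1.25), v(1.25)) ≈ (-1.8866, -1.7980)

-1.8866, -1.7980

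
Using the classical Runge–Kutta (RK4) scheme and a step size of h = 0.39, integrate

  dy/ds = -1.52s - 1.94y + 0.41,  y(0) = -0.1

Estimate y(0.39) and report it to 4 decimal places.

-0.0273

RK4: k1 = f(s_n, y_n); k2 = f(s_n + h/2, y_n + (h/2)·k1); k3 = f(s_n + h/2, y_n + (h/2)·k2); k4 = f(s_n + h, y_n + h·k3); y_{n+1} = y_n + (h/6)·(k1 + 2k2 + 2k3 + k4).
s=0.000000, y=-0.100000:
  k1 = f(0.000000, -0.100000) = 0.604000
  k2 = f(0.195000, 0.017780) = 0.079107
  k3 = f(0.195000, -0.084574) = 0.277674
  k4 = f(0.390000, 0.008293) = -0.198888
  y ← -0.100000 + (0.39/6)·(k1 + 2k2 + 2k3 + k4) = -0.027286
y(0.39) ≈ -0.0273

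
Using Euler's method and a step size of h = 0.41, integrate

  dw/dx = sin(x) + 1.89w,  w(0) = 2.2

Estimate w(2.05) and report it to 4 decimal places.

Euler: w_{n+1} = w_n + h·f(x_n, w_n).
x=0.000000, w=2.200000: f=4.158000 → w ← 2.200000 + 0.41·4.158000 = 3.904780
x=0.410000, w=3.904780: f=7.778644 → w ← 3.904780 + 0.41·7.778644 = 7.094024
x=0.820000, w=7.094024: f=14.138851 → w ← 7.094024 + 0.41·14.138851 = 12.890953
x=1.230000, w=12.890953: f=25.306389 → w ← 12.890953 + 0.41·25.306389 = 23.266572
x=1.640000, w=23.266572: f=44.971428 → w ← 23.266572 + 0.41·44.971428 = 41.704858
w(2.05) ≈ 41.7049

41.7049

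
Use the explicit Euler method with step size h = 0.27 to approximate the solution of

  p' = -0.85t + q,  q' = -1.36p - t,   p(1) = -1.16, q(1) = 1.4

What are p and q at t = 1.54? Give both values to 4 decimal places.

Euler on (p,q): p_{n+1} = p_n + h·p', q_{n+1} = q_n + h·q'.
1.000000: (-1.160000, 1.400000); f=(0.550000, 0.577600) → (-1.011500, 1.555952)
1.270000: (-1.011500, 1.555952); f=(0.476452, 0.105640) → (-0.882858, 1.584475)
(p(1.54), q(1.54)) ≈ (-0.8829, 1.5845)

-0.8829, 1.5845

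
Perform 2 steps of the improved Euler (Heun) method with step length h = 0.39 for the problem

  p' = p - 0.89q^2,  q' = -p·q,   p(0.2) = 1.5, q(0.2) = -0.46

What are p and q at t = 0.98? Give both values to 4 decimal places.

Heun on (p,q): k1 = f(t_n, state_n); k2 = f(t_n + h, state_n + h·k1); state_{n+1} = state_n + (h/2)·(k1 + k2).
0.200000: (1.500000, -0.460000)
  k1 = (1.311676, 0.690000)
  predictor → (2.011554, -0.190900)
  k2 = (1.979120, 0.384006)
  → (2.141705, -0.250569)
0.590000: (2.141705, -0.250569)
  k1 = (2.085827, 0.536645)
  predictor → (2.955178, -0.041277)
  k2 = (2.953661, 0.121982)
  → (3.124405, -0.122137)
(p(0.98), q(0.98)) ≈ (3.1244, -0.1221)

3.1244, -0.1221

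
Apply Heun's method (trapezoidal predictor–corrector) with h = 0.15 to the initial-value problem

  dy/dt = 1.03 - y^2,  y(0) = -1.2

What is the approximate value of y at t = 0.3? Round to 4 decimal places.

-1.3789

Heun: k1 = f(t_n, y_n); k2 = f(t_n + h, y_n + h·k1); y_{n+1} = y_n + (h/2)·(k1 + k2).
t=0.000000, y=-1.200000:
  k1 = f(0.000000, -1.200000) = -0.410000
  k2 = f(0.150000, -1.261500) = -0.561382
  y ← -1.200000 + (0.15/2)·(-0.410000 + (-0.561382)) = -1.272854
t=0.150000, y=-1.272854:
  k1 = f(0.150000, -1.272854) = -0.590156
  k2 = f(0.300000, -1.361377) = -0.823348
  y ← -1.272854 + (0.15/2)·(-0.590156 + (-0.823348)) = -1.378866
y(0.3) ≈ -1.3789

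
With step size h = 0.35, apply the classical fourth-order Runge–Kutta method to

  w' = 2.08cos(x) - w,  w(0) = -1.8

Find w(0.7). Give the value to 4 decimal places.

0.0548

RK4: k1 = f(x_n, w_n); k2 = f(x_n + h/2, w_n + (h/2)·k1); k3 = f(x_n + h/2, w_n + (h/2)·k2); k4 = f(x_n + h, w_n + h·k3); w_{n+1} = w_n + (h/6)·(k1 + 2k2 + 2k3 + k4).
x=0.000000, w=-1.800000:
  k1 = f(0.000000, -1.800000) = 3.880000
  k2 = f(0.175000, -1.121000) = 3.169231
  k3 = f(0.175000, -1.245385) = 3.293616
  k4 = f(0.350000, -0.647234) = 2.601130
  w ← -1.800000 + (0.35/6)·(k1 + 2k2 + 2k3 + k4) = -0.667935
x=0.350000, w=-0.667935:
  k1 = f(0.350000, -0.667935) = 2.621831
  k2 = f(0.525000, -0.209115) = 2.008989
  k3 = f(0.525000, -0.316362) = 2.116236
  k4 = f(0.700000, 0.072747) = 1.518124
  w ← -0.667935 + (0.35/6)·(k1 + 2k2 + 2k3 + k4) = 0.054838
w(0.7) ≈ 0.0548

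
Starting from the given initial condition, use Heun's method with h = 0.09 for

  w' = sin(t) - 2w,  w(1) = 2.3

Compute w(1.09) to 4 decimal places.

1.9942

Heun: k1 = f(t_n, w_n); k2 = f(t_n + h, w_n + h·k1); w_{n+1} = w_n + (h/2)·(k1 + k2).
t=1.000000, w=2.300000:
  k1 = f(1.000000, 2.300000) = -3.758529
  k2 = f(1.090000, 1.961732) = -3.036838
  w ← 2.300000 + (0.09/2)·(-3.758529 + (-3.036838)) = 1.994208
w(1.09) ≈ 1.9942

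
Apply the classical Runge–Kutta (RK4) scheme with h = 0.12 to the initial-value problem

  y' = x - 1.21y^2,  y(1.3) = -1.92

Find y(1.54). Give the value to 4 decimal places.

RK4: k1 = f(x_n, y_n); k2 = f(x_n + h/2, y_n + (h/2)·k1); k3 = f(x_n + h/2, y_n + (h/2)·k2); k4 = f(x_n + h, y_n + h·k3); y_{n+1} = y_n + (h/6)·(k1 + 2k2 + 2k3 + k4).
x=1.300000, y=-1.920000:
  k1 = f(1.300000, -1.920000) = -3.160544
  k2 = f(1.360000, -2.109633) = -4.025165
  k3 = f(1.360000, -2.161510) = -4.293271
  k4 = f(1.420000, -2.435193) = -5.755497
  y ← -1.920000 + (0.12/6)·(k1 + 2k2 + 2k3 + k4) = -2.431058
x=1.420000, y=-2.431058:
  k1 = f(1.420000, -2.431058) = -5.731154
  k2 = f(1.480000, -2.774928) = -7.837269
  k3 = f(1.480000, -2.901294) = -8.705187
  k4 = f(1.540000, -3.475681) = -13.077231
  y ← -2.431058 + (0.12/6)·(k1 + 2k2 + 2k3 + k4) = -3.468924
y(1.54) ≈ -3.4689

-3.4689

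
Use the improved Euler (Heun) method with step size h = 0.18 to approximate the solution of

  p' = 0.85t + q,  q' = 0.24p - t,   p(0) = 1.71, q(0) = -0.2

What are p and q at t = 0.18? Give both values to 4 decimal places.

1.6944, -0.1431

Heun on (p,q): k1 = f(t_n, state_n); k2 = f(t_n + h, state_n + h·k1); state_{n+1} = state_n + (h/2)·(k1 + k2).
0.000000: (1.710000, -0.200000)
  k1 = (-0.200000, 0.410400)
  predictor → (1.674000, -0.126128)
  k2 = (0.026872, 0.221760)
  → (1.694418, -0.143106)
(p(0.18), q(0.18)) ≈ (1.6944, -0.1431)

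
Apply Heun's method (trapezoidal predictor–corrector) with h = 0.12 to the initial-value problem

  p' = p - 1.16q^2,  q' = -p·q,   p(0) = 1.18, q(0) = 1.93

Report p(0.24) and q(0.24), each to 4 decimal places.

0.5629, 1.5762

Heun on (p,q): k1 = f(s_n, state_n); k2 = f(s_n + h, state_n + h·k1); state_{n+1} = state_n + (h/2)·(k1 + k2).
0.000000: (1.180000, 1.930000)
  k1 = (-3.140884, -2.277400)
  predictor → (0.803094, 1.656712)
  k2 = (-2.380752, -1.330495)
  → (0.848702, 1.713526)
0.120000: (0.848702, 1.713526)
  k1 = (-2.557258, -1.454273)
  predictor → (0.541831, 1.539014)
  k2 = (-2.205702, -0.833885)
  → (0.562924, 1.576237)
(p(0.24), q(0.24)) ≈ (0.5629, 1.5762)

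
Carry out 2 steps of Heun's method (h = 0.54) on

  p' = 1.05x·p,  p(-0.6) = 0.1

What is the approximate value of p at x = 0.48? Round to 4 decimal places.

Heun: k1 = f(x_n, p_n); k2 = f(x_n + h, p_n + h·k1); p_{n+1} = p_n + (h/2)·(k1 + k2).
x=-0.600000, p=0.100000:
  k1 = f(-0.600000, 0.100000) = -0.063000
  k2 = f(-0.060000, 0.065980) = -0.004157
  p ← 0.100000 + (0.54/2)·(-0.063000 + (-0.004157)) = 0.081868
x=-0.060000, p=0.081868:
  k1 = f(-0.060000, 0.081868) = -0.005158
  k2 = f(0.480000, 0.079083) = 0.039858
  p ← 0.081868 + (0.54/2)·(-0.005158 + 0.039858) = 0.091237
p(0.48) ≈ 0.0912

0.0912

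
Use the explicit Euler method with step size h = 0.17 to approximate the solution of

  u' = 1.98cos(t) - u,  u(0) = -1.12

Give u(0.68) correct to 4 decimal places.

0.4466

Euler: u_{n+1} = u_n + h·f(t_n, u_n).
t=0.000000, u=-1.120000: f=3.100000 → u ← -1.120000 + 0.17·3.100000 = -0.593000
t=0.170000, u=-0.593000: f=2.544458 → u ← -0.593000 + 0.17·2.544458 = -0.160442
t=0.340000, u=-0.160442: f=2.027096 → u ← -0.160442 + 0.17·2.027096 = 0.184164
t=0.510000, u=0.184164: f=1.543870 → u ← 0.184164 + 0.17·1.543870 = 0.446622
u(0.68) ≈ 0.4466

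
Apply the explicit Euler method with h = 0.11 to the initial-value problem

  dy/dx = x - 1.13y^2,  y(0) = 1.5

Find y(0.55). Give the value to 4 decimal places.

0.8186

Euler: y_{n+1} = y_n + h·f(x_n, y_n).
x=0.000000, y=1.500000: f=-2.542500 → y ← 1.500000 + 0.11·(-2.542500) = 1.220325
x=0.110000, y=1.220325: f=-1.572788 → y ← 1.220325 + 0.11·(-1.572788) = 1.047318
x=0.220000, y=1.047318: f=-1.019469 → y ← 1.047318 + 0.11·(-1.019469) = 0.935177
x=0.330000, y=0.935177: f=-0.658248 → y ← 0.935177 + 0.11·(-0.658248) = 0.862769
x=0.440000, y=0.862769: f=-0.401139 → y ← 0.862769 + 0.11·(-0.401139) = 0.818644
y(0.55) ≈ 0.8186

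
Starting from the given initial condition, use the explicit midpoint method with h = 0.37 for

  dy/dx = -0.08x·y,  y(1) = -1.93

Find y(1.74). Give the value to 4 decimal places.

Midpoint: k1 = f(x_n, y_n); k2 = f(x_n + h/2, y_n + (h/2)·k1); y_{n+1} = y_n + h·k2.
x=1.000000, y=-1.930000:
  k1 = f(1.000000, -1.930000) = 0.154400
  k2 = f(1.185000, -1.901436) = 0.180256
  y ← -1.930000 + 0.37·0.180256 = -1.863305
x=1.370000, y=-1.863305:
  k1 = f(1.370000, -1.863305) = 0.204218
  k2 = f(1.555000, -1.825525) = 0.227095
  y ← -1.863305 + 0.37·0.227095 = -1.779280
y(1.74) ≈ -1.7793

-1.7793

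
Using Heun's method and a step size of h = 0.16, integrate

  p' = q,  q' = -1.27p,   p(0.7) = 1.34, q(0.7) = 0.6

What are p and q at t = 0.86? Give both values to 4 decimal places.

Heun on (p,q): k1 = f(t_n, state_n); k2 = f(t_n + h, state_n + h·k1); state_{n+1} = state_n + (h/2)·(k1 + k2).
0.700000: (1.340000, 0.600000)
  k1 = (0.600000, -1.701800)
  predictor → (1.436000, 0.327712)
  k2 = (0.327712, -1.823720)
  → (1.414217, 0.317958)
(p(0.86), q(0.86)) ≈ (1.4142, 0.3180)

1.4142, 0.3180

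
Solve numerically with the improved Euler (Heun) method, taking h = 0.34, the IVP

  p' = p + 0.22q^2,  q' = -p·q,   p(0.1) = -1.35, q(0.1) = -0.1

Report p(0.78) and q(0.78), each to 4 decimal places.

-2.6316, -0.3398

Heun on (p,q): k1 = f(x_n, state_n); k2 = f(x_n + h, state_n + h·k1); state_{n+1} = state_n + (h/2)·(k1 + k2).
0.100000: (-1.350000, -0.100000)
  k1 = (-1.347800, -0.135000)
  predictor → (-1.808252, -0.145900)
  k2 = (-1.803569, -0.263824)
  → (-1.885733, -0.167800)
0.440000: (-1.885733, -0.167800)
  k1 = (-1.879538, -0.316426)
  predictor → (-2.524776, -0.275385)
  k2 = (-2.508092, -0.695285)
  → (-2.631630, -0.339791)
(p(0.78), q(0.78)) ≈ (-2.6316, -0.3398)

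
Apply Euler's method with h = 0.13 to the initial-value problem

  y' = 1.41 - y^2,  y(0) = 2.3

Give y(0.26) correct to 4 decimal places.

1.5598

Euler: y_{n+1} = y_n + h·f(t_n, y_n).
t=0.000000, y=2.300000: f=-3.880000 → y ← 2.300000 + 0.13·(-3.880000) = 1.795600
t=0.130000, y=1.795600: f=-1.814179 → y ← 1.795600 + 0.13·(-1.814179) = 1.559757
y(0.26) ≈ 1.5598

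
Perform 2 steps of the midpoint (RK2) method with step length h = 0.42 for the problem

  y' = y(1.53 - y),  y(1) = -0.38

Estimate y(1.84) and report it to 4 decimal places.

-2.3178

Midpoint: k1 = f(t_n, y_n); k2 = f(t_n + h/2, y_n + (h/2)·k1); y_{n+1} = y_n + h·k2.
t=1.000000, y=-0.380000:
  k1 = f(1.000000, -0.380000) = -0.725800
  k2 = f(1.210000, -0.532418) = -1.098068
  y ← -0.380000 + 0.42·(-1.098068) = -0.841189
t=1.420000, y=-0.841189:
  k1 = f(1.420000, -0.841189) = -1.994617
  k2 = f(1.630000, -1.260058) = -3.515636
  y ← -0.841189 + 0.42·(-3.515636) = -2.317756
y(1.84) ≈ -2.3178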